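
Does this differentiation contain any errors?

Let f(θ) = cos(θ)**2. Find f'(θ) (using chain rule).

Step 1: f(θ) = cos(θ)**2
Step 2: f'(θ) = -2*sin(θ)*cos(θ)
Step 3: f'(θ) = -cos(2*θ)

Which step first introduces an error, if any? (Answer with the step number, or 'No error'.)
Step 3

Step 3 is incorrect due to a wrong trig function.
The step shows: -cos(2*θ)
The correct value should be: -sin(2*θ)

Explanation: sin(2*θ) was incorrectly written as cos(2*θ): the term -sin(2*θ) was incorrectly written as -cos(2*θ)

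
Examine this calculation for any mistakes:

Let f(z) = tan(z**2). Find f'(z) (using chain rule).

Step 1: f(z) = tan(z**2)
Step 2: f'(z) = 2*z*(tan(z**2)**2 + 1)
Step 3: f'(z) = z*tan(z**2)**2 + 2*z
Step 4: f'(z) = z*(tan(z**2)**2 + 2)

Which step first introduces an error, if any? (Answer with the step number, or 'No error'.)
Step 3

Step 3 is incorrect due to a wrong coefficient.
The step shows: z*tan(z**2)**2 + 2*z
The correct value should be: 2*z*tan(z**2)**2 + 2*z

Explanation: The coefficient 2 was incorrectly written as 1: the term 2*z*tan(z**2)**2 was incorrectly written as z*tan(z**2)**2
The later steps are derived from this incorrect expression, so the error originates in Step 3.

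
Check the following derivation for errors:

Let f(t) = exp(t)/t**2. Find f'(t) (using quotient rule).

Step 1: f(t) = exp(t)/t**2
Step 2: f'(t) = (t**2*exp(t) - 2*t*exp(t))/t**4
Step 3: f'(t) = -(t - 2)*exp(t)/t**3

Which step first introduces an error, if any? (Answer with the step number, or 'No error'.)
Step 3

Step 3 is incorrect due to a sign flip.
The step shows: -(t - 2)*exp(t)/t**3
The correct value should be: (t - 2)*exp(t)/t**3

Explanation: The sign of the whole expression was flipped: the term (t - 2)*exp(t)/t**3 was incorrectly written as -(t - 2)*exp(t)/t**3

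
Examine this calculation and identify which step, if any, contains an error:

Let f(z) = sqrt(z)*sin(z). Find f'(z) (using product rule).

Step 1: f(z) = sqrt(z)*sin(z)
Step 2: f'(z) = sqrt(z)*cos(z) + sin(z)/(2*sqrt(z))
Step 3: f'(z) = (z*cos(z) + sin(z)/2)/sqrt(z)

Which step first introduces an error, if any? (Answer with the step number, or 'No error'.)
No error

All steps in this derivation are correct.
The final answer f'(z) = (z*cos(z) + sin(z)/2)/sqrt(z) is valid.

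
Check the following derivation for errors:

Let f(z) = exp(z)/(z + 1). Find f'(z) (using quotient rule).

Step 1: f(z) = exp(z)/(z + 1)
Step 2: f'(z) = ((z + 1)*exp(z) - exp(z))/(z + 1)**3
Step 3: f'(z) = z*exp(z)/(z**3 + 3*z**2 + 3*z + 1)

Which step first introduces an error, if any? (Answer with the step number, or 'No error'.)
Step 2

Step 2 is incorrect due to a wrong exponent.
The step shows: ((z + 1)*exp(z) - exp(z))/(z + 1)**3
The correct value should be: ((z + 1)*exp(z) - exp(z))/(z + 1)**2

Explanation: The exponent -2 on z + 1 was incorrectly written as -3: the term ((z + 1)*exp(z) - exp(z))/(z + 1)**2 was incorrectly written as ((z + 1)*exp(z) - exp(z))/(z + 1)**3
The later steps are derived from this incorrect expression, so the error originates in Step 2.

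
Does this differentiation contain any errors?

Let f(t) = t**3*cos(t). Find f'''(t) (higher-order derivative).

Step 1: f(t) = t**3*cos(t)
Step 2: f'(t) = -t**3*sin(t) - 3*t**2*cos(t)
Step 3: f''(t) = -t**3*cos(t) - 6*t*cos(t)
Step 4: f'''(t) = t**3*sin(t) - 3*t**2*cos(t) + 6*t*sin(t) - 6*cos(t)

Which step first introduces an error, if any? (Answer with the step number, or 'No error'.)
Step 2

Step 2 is incorrect due to a sign flip.
The step shows: -t**3*sin(t) - 3*t**2*cos(t)
The correct value should be: -t**3*sin(t) + 3*t**2*cos(t)

Explanation: The sign of one term was flipped: the term 3*t**2*cos(t) was incorrectly written as -3*t**2*cos(t)
The later steps are derived from this incorrect expression, so the error originates in Step 2.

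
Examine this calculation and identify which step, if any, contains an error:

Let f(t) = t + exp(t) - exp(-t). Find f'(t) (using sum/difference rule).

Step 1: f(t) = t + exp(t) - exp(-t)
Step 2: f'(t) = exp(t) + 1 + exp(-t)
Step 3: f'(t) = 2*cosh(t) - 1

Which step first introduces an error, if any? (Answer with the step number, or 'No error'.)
Step 3

Step 3 is incorrect due to a sign flip.
The step shows: 2*cosh(t) - 1
The correct value should be: 2*cosh(t) + 1

Explanation: The sign of one term was flipped: the term 1 was incorrectly written as -1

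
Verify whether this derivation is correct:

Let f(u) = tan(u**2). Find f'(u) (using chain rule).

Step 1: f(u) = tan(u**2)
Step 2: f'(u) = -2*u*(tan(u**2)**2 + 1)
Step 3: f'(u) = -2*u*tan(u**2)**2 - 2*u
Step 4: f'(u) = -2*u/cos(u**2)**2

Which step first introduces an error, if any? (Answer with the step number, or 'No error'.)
Step 2

Step 2 is incorrect due to a sign flip.
The step shows: -2*u*(tan(u**2)**2 + 1)
The correct value should be: 2*u*(tan(u**2)**2 + 1)

Explanation: The sign of the whole expression was flipped: the term 2*u*(tan(u**2)**2 + 1) was incorrectly written as -2*u*(tan(u**2)**2 + 1)
The later steps are derived from this incorrect expression, so the error originates in Step 2.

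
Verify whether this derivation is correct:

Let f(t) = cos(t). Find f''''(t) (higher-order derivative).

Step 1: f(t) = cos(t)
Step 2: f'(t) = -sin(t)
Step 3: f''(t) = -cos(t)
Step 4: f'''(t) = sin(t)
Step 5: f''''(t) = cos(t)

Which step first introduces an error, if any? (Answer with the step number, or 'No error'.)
No error

All steps in this derivation are correct.
The final answer f''''(t) = cos(t) is valid.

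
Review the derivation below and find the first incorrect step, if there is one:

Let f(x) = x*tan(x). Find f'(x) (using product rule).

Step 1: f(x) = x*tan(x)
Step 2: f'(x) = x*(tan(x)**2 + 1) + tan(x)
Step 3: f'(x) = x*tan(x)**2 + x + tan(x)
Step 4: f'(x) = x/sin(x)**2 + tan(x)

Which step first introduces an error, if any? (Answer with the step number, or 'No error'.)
Step 4

Step 4 is incorrect due to a wrong trig function.
The step shows: x/sin(x)**2 + tan(x)
The correct value should be: x/cos(x)**2 + tan(x)

Explanation: cos(x) was incorrectly written as sin(x): the term x/cos(x)**2 was incorrectly written as x/sin(x)**2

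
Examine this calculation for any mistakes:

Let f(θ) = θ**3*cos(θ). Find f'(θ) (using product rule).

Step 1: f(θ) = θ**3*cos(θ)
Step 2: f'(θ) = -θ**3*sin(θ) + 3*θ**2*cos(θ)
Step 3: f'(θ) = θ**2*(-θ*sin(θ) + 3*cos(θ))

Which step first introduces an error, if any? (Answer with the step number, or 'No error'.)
No error

All steps in this derivation are correct.
The final answer f'(θ) = θ**2*(-θ*sin(θ) + 3*cos(θ)) is valid.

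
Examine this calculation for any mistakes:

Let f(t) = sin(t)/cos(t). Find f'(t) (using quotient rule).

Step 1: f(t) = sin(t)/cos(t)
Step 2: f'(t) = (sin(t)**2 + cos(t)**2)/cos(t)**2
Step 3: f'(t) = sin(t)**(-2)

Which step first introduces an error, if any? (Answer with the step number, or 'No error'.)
Step 3

Step 3 is incorrect due to a wrong trig function.
The step shows: sin(t)**(-2)
The correct value should be: cos(t)**(-2)

Explanation: cos(t) was incorrectly written as sin(t): the term cos(t)**(-2) was incorrectly written as sin(t)**(-2)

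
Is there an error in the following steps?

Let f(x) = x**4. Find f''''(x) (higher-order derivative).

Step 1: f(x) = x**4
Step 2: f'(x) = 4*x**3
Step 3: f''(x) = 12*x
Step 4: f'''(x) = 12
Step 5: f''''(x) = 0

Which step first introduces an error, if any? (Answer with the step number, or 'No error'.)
Step 3

Step 3 is incorrect due to a wrong exponent.
The step shows: 12*x
The correct value should be: 12*x**2

Explanation: The exponent 2 on x was incorrectly written as 1: the term 12*x**2 was incorrectly written as 12*x
The later steps are derived from this incorrect expression, so the error originates in Step 3.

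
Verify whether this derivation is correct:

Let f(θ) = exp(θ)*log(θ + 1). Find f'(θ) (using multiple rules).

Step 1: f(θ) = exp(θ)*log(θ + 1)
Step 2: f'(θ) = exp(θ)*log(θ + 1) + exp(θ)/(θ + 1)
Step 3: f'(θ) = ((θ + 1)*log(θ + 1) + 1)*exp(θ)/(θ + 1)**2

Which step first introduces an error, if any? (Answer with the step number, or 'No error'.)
Step 3

Step 3 is incorrect due to a wrong exponent.
The step shows: ((θ + 1)*log(θ + 1) + 1)*exp(θ)/(θ + 1)**2
The correct value should be: ((θ + 1)*log(θ + 1) + 1)*exp(θ)/(θ + 1)

Explanation: The exponent -1 on θ + 1 was incorrectly written as -2: the term ((θ + 1)*log(θ + 1) + 1)*exp(θ)/(θ + 1) was incorrectly written as ((θ + 1)*log(θ + 1) + 1)*exp(θ)/(θ + 1)**2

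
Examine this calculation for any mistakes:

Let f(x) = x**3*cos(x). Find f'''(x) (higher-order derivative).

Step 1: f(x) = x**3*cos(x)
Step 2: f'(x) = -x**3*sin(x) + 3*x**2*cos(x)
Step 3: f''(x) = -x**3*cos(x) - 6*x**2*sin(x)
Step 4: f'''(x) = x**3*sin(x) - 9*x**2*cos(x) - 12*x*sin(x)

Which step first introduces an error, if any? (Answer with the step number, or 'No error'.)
Step 3

Step 3 is incorrect due to a dropped term.
The step shows: -x**3*cos(x) - 6*x**2*sin(x)
The correct value should be: -x**3*cos(x) - 6*x**2*sin(x) + 6*x*cos(x)

Explanation: A term was dropped: the term 6*x*cos(x) was incorrectly omitted
The later steps are derived from this incorrect expression, so the error originates in Step 3.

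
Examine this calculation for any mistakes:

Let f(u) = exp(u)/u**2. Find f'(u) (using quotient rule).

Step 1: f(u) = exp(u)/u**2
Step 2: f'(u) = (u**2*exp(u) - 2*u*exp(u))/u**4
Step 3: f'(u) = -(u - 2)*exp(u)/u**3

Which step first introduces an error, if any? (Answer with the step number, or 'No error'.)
Step 3

Step 3 is incorrect due to a sign flip.
The step shows: -(u - 2)*exp(u)/u**3
The correct value should be: (u - 2)*exp(u)/u**3

Explanation: The sign of the whole expression was flipped: the term (u - 2)*exp(u)/u**3 was incorrectly written as -(u - 2)*exp(u)/u**3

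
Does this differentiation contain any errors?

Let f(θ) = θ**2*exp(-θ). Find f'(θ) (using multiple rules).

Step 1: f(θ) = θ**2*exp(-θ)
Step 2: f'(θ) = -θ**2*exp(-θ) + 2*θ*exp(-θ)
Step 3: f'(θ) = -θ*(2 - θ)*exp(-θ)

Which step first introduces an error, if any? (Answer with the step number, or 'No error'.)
Step 3

Step 3 is incorrect due to a sign flip.
The step shows: -θ*(2 - θ)*exp(-θ)
The correct value should be: θ*(2 - θ)*exp(-θ)

Explanation: The sign of the whole expression was flipped: the term θ*(2 - θ)*exp(-θ) was incorrectly written as -θ*(2 - θ)*exp(-θ)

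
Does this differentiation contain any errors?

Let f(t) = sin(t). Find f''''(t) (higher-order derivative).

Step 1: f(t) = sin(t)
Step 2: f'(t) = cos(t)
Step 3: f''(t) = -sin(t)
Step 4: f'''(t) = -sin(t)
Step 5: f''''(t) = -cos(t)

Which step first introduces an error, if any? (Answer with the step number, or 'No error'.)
Step 4

Step 4 is incorrect due to a wrong trig function.
The step shows: -sin(t)
The correct value should be: -cos(t)

Explanation: cos(t) was incorrectly written as sin(t): the term -cos(t) was incorrectly written as -sin(t)
The later steps are derived from this incorrect expression, so the error originates in Step 4.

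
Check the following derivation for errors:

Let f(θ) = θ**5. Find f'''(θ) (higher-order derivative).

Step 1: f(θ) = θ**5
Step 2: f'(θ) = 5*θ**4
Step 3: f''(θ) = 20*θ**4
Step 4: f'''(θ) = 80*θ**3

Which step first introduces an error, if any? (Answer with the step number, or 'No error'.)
Step 3

Step 3 is incorrect due to a wrong exponent.
The step shows: 20*θ**4
The correct value should be: 20*θ**3

Explanation: The exponent 3 on θ was incorrectly written as 4: the term 20*θ**3 was incorrectly written as 20*θ**4
The later steps are derived from this incorrect expression, so the error originates in Step 3.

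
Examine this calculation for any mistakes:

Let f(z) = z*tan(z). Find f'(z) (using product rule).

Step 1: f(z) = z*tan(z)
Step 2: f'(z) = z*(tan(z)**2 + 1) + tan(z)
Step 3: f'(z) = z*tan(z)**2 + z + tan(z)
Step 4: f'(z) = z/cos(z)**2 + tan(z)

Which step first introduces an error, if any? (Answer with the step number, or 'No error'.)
No error

All steps in this derivation are correct.
The final answer f'(z) = z/cos(z)**2 + tan(z) is valid.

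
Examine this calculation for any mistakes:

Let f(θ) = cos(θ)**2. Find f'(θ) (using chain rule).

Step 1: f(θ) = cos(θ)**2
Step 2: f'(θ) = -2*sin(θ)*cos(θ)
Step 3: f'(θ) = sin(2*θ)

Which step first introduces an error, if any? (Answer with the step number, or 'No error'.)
Step 3

Step 3 is incorrect due to a sign flip.
The step shows: sin(2*θ)
The correct value should be: -sin(2*θ)

Explanation: The sign of the whole expression was flipped: the term -sin(2*θ) was incorrectly written as sin(2*θ)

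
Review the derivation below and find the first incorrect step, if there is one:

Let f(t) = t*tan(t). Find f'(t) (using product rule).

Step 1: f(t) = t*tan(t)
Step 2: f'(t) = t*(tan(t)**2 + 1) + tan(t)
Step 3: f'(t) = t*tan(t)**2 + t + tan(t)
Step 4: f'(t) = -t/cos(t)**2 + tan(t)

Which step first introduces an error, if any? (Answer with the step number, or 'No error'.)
Step 4

Step 4 is incorrect due to a sign flip.
The step shows: -t/cos(t)**2 + tan(t)
The correct value should be: t/cos(t)**2 + tan(t)

Explanation: The sign of one term was flipped: the term t/cos(t)**2 was incorrectly written as -t/cos(t)**2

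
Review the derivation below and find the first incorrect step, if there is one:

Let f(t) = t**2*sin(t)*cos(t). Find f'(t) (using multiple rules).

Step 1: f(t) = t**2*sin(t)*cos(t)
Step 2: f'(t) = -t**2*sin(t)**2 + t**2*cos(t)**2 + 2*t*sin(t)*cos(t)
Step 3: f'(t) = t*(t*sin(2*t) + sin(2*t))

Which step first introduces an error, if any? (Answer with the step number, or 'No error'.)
Step 3

Step 3 is incorrect due to a wrong trig function.
The step shows: t*(t*sin(2*t) + sin(2*t))
The correct value should be: t*(t*cos(2*t) + sin(2*t))

Explanation: cos(2*t) was incorrectly written as sin(2*t): the term t*(t*cos(2*t) + sin(2*t)) was incorrectly written as t*(t*sin(2*t) + sin(2*t))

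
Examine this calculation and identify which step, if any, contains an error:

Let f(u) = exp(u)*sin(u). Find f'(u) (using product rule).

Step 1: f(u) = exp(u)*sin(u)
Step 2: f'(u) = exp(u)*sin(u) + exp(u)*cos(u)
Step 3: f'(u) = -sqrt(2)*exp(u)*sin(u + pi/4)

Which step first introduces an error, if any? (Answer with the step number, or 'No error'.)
Step 3

Step 3 is incorrect due to a sign flip.
The step shows: -sqrt(2)*exp(u)*sin(u + pi/4)
The correct value should be: sqrt(2)*exp(u)*sin(u + pi/4)

Explanation: The sign of the whole expression was flipped: the term sqrt(2)*exp(u)*sin(u + pi/4) was incorrectly written as -sqrt(2)*exp(u)*sin(u + pi/4)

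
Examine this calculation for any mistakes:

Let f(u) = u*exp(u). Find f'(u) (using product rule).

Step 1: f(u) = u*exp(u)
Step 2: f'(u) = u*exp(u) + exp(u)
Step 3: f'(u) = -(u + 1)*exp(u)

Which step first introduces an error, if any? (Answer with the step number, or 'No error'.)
Step 3

Step 3 is incorrect due to a sign flip.
The step shows: -(u + 1)*exp(u)
The correct value should be: (u + 1)*exp(u)

Explanation: The sign of the whole expression was flipped: the term (u + 1)*exp(u) was incorrectly written as -(u + 1)*exp(u)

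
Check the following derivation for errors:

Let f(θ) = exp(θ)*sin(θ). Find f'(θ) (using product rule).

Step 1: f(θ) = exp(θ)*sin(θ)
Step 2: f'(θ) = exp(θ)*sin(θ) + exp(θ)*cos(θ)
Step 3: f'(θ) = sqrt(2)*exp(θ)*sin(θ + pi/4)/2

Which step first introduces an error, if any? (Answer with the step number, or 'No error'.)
Step 3

Step 3 is incorrect due to a wrong exponent.
The step shows: sqrt(2)*exp(θ)*sin(θ + pi/4)/2
The correct value should be: sqrt(2)*exp(θ)*sin(θ + pi/4)

Explanation: The exponent 1/2 on 2 was incorrectly written as -1/2: the term sqrt(2)*exp(θ)*sin(θ + pi/4) was incorrectly written as sqrt(2)*exp(θ)*sin(θ + pi/4)/2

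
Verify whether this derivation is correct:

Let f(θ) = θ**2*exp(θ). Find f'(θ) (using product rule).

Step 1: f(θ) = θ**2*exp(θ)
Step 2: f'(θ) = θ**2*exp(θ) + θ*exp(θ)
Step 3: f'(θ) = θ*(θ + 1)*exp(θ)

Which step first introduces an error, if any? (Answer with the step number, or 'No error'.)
Step 2

Step 2 is incorrect due to a wrong coefficient.
The step shows: θ**2*exp(θ) + θ*exp(θ)
The correct value should be: θ**2*exp(θ) + 2*θ*exp(θ)

Explanation: The coefficient 2 was incorrectly written as 1: the term 2*θ*exp(θ) was incorrectly written as θ*exp(θ)
The later steps are derived from this incorrect expression, so the error originates in Step 2.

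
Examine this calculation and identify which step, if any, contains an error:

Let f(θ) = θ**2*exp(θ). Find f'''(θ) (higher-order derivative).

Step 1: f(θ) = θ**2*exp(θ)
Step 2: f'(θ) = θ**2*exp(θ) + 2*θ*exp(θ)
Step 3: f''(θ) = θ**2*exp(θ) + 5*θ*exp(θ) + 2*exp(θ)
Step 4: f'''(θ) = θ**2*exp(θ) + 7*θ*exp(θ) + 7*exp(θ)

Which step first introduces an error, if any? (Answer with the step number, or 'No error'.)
Step 3

Step 3 is incorrect due to a wrong coefficient.
The step shows: θ**2*exp(θ) + 5*θ*exp(θ) + 2*exp(θ)
The correct value should be: θ**2*exp(θ) + 4*θ*exp(θ) + 2*exp(θ)

Explanation: The coefficient 4 was incorrectly written as 5: the term 4*θ*exp(θ) was incorrectly written as 5*θ*exp(θ)
The later steps are derived from this incorrect expression, so the error originates in Step 3.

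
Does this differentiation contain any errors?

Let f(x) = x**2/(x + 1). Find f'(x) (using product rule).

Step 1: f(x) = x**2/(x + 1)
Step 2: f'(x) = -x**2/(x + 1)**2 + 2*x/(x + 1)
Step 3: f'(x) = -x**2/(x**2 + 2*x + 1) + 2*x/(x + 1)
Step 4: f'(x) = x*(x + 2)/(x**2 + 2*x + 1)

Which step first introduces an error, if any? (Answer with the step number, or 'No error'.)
No error

All steps in this derivation are correct.
The final answer f'(x) = x*(x + 2)/(x**2 + 2*x + 1) is valid.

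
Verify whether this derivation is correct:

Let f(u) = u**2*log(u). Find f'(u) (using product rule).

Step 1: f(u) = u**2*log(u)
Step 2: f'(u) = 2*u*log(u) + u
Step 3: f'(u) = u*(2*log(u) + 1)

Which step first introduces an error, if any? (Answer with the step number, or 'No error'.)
No error

All steps in this derivation are correct.
The final answer f'(u) = u*(2*log(u) + 1) is valid.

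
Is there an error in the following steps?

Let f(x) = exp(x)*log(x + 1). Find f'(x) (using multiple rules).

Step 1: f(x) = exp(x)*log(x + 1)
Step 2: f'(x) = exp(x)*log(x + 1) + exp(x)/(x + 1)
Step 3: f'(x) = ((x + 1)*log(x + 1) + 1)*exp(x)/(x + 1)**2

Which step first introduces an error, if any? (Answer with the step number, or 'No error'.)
Step 3

Step 3 is incorrect due to a wrong exponent.
The step shows: ((x + 1)*log(x + 1) + 1)*exp(x)/(x + 1)**2
The correct value should be: ((x + 1)*log(x + 1) + 1)*exp(x)/(x + 1)

Explanation: The exponent -1 on x + 1 was incorrectly written as -2: the term ((x + 1)*log(x + 1) + 1)*exp(x)/(x + 1) was incorrectly written as ((x + 1)*log(x + 1) + 1)*exp(x)/(x + 1)**2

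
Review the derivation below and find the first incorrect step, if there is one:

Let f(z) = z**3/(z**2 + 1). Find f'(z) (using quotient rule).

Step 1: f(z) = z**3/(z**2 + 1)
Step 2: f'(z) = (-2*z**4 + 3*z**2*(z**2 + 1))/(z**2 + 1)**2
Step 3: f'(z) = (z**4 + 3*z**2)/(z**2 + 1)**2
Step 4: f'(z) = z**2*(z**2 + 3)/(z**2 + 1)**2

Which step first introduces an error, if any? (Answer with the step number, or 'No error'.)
No error

All steps in this derivation are correct.
The final answer f'(z) = z**2*(z**2 + 3)/(z**2 + 1)**2 is valid.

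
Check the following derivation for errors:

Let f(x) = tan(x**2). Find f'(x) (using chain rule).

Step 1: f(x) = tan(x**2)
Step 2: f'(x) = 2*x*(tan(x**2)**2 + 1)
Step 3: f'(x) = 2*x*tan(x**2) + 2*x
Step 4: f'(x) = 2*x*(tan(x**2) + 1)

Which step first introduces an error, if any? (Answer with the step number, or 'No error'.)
Step 3

Step 3 is incorrect due to a wrong exponent.
The step shows: 2*x*tan(x**2) + 2*x
The correct value should be: 2*x*tan(x**2)**2 + 2*x

Explanation: The exponent 2 on tan(x**2) was incorrectly written as 1: the term 2*x*tan(x**2)**2 was incorrectly written as 2*x*tan(x**2)
The later steps are derived from this incorrect expression, so the error originates in Step 3.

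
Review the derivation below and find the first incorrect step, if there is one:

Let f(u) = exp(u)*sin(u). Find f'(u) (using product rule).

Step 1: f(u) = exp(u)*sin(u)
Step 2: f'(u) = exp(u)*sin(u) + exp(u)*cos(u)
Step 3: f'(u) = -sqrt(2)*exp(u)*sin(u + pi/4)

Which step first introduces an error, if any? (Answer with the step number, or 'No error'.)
Step 3

Step 3 is incorrect due to a sign flip.
The step shows: -sqrt(2)*exp(u)*sin(u + pi/4)
The correct value should be: sqrt(2)*exp(u)*sin(u + pi/4)

Explanation: The sign of the whole expression was flipped: the term sqrt(2)*exp(u)*sin(u + pi/4) was incorrectly written as -sqrt(2)*exp(u)*sin(u + pi/4)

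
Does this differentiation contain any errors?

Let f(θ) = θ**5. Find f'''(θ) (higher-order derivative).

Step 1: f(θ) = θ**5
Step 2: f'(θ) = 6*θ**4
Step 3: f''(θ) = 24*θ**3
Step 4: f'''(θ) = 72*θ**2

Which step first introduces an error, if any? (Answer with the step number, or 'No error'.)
Step 2

Step 2 is incorrect due to a wrong coefficient.
The step shows: 6*θ**4
The correct value should be: 5*θ**4

Explanation: The coefficient 5 was incorrectly written as 6: the term 5*θ**4 was incorrectly written as 6*θ**4
The later steps are derived from this incorrect expression, so the error originates in Step 2.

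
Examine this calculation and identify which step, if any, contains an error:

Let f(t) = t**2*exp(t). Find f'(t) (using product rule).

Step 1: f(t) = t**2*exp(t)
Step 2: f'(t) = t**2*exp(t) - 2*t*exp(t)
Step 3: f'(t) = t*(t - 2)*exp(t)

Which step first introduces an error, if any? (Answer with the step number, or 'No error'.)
Step 2

Step 2 is incorrect due to a sign flip.
The step shows: t**2*exp(t) - 2*t*exp(t)
The correct value should be: t**2*exp(t) + 2*t*exp(t)

Explanation: The sign of one term was flipped: the term 2*t*exp(t) was incorrectly written as -2*t*exp(t)
The later steps are derived from this incorrect expression, so the error originates in Step 2.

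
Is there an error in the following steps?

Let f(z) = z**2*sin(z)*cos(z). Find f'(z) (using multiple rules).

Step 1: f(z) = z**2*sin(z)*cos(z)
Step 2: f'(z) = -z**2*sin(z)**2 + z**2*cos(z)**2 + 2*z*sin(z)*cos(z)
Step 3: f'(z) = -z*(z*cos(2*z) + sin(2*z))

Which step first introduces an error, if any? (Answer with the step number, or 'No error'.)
Step 3

Step 3 is incorrect due to a sign flip.
The step shows: -z*(z*cos(2*z) + sin(2*z))
The correct value should be: z*(z*cos(2*z) + sin(2*z))

Explanation: The sign of the whole expression was flipped: the term z*(z*cos(2*z) + sin(2*z)) was incorrectly written as -z*(z*cos(2*z) + sin(2*z))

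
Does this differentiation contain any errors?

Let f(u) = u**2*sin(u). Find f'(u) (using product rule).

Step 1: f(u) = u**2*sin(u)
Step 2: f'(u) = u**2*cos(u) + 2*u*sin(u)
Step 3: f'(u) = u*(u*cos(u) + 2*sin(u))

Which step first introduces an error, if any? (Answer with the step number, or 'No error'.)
No error

All steps in this derivation are correct.
The final answer f'(u) = u*(u*cos(u) + 2*sin(u)) is valid.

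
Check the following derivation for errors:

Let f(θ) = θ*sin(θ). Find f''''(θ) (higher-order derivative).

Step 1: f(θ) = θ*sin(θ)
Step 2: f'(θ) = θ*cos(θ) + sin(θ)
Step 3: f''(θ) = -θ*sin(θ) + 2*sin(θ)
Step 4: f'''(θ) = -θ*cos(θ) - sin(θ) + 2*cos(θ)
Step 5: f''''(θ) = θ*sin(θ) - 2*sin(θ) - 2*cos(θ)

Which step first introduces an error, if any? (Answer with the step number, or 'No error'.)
Step 3

Step 3 is incorrect due to a wrong trig function.
The step shows: -θ*sin(θ) + 2*sin(θ)
The correct value should be: -θ*sin(θ) + 2*cos(θ)

Explanation: cos(θ) was incorrectly written as sin(θ): the term 2*cos(θ) was incorrectly written as 2*sin(θ)
The later steps are derived from this incorrect expression, so the error originates in Step 3.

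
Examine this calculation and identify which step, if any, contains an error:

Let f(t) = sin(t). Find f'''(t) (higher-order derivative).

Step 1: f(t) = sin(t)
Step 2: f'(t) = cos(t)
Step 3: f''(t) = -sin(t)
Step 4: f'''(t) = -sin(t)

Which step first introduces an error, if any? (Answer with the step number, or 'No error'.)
Step 4

Step 4 is incorrect due to a wrong trig function.
The step shows: -sin(t)
The correct value should be: -cos(t)

Explanation: cos(t) was incorrectly written as sin(t): the term -cos(t) was incorrectly written as -sin(t)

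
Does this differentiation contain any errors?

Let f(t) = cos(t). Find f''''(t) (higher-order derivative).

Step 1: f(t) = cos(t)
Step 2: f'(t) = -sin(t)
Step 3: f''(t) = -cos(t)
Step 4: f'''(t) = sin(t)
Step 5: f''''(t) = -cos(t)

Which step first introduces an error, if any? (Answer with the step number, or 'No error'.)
Step 5

Step 5 is incorrect due to a sign flip.
The step shows: -cos(t)
The correct value should be: cos(t)

Explanation: The sign of the whole expression was flipped: the term cos(t) was incorrectly written as -cos(t)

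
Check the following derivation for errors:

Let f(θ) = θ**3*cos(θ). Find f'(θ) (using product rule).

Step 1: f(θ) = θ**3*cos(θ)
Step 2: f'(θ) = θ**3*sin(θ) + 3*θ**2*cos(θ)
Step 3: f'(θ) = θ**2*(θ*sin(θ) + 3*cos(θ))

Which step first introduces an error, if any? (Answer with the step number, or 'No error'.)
Step 2

Step 2 is incorrect due to a sign flip.
The step shows: θ**3*sin(θ) + 3*θ**2*cos(θ)
The correct value should be: -θ**3*sin(θ) + 3*θ**2*cos(θ)

Explanation: The sign of one term was flipped: the term -θ**3*sin(θ) was incorrectly written as θ**3*sin(θ)
The later steps are derived from this incorrect expression, so the error originates in Step 2.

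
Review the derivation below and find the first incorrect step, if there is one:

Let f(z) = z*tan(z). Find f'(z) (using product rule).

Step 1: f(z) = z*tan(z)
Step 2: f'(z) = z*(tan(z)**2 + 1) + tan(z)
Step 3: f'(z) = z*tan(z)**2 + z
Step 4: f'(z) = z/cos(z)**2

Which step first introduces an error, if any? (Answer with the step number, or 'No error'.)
Step 3

Step 3 is incorrect due to a dropped term.
The step shows: z*tan(z)**2 + z
The correct value should be: z*tan(z)**2 + z + tan(z)

Explanation: A term was dropped: the term tan(z) was incorrectly omitted
The later steps are derived from this incorrect expression, so the error originates in Step 3.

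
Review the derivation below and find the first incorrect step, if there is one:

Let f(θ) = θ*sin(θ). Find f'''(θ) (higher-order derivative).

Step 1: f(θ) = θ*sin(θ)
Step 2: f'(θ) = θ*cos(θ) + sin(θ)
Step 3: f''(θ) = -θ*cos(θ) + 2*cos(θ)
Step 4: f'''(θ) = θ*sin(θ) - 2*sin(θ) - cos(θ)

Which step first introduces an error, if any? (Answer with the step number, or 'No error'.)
Step 3

Step 3 is incorrect due to a wrong trig function.
The step shows: -θ*cos(θ) + 2*cos(θ)
The correct value should be: -θ*sin(θ) + 2*cos(θ)

Explanation: sin(θ) was incorrectly written as cos(θ): the term -θ*sin(θ) was incorrectly written as -θ*cos(θ)
The later steps are derived from this incorrect expression, so the error originates in Step 3.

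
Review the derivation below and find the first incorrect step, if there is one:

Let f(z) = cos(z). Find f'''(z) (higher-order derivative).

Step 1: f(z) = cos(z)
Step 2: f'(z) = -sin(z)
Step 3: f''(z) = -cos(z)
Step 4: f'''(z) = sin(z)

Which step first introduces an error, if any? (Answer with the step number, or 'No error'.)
No error

All steps in this derivation are correct.
The final answer f'''(z) = sin(z) is valid.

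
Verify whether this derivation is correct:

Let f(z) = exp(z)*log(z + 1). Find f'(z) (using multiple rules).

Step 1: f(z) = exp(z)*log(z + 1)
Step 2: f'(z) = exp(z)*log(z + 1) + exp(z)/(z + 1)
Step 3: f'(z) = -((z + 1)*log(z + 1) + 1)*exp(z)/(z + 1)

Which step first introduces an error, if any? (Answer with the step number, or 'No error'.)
Step 3

Step 3 is incorrect due to a sign flip.
The step shows: -((z + 1)*log(z + 1) + 1)*exp(z)/(z + 1)
The correct value should be: ((z + 1)*log(z + 1) + 1)*exp(z)/(z + 1)

Explanation: The sign of the whole expression was flipped: the term ((z + 1)*log(z + 1) + 1)*exp(z)/(z + 1) was incorrectly written as -((z + 1)*log(z + 1) + 1)*exp(z)/(z + 1)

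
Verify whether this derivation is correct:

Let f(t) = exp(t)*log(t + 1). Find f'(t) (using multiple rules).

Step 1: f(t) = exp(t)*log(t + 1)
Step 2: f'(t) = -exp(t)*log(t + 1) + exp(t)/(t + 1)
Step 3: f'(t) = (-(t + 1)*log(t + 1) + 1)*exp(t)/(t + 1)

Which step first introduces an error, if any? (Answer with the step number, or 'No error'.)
Step 2

Step 2 is incorrect due to a sign flip.
The step shows: -exp(t)*log(t + 1) + exp(t)/(t + 1)
The correct value should be: exp(t)*log(t + 1) + exp(t)/(t + 1)

Explanation: The sign of one term was flipped: the term exp(t)*log(t + 1) was incorrectly written as -exp(t)*log(t + 1)
The later steps are derived from this incorrect expression, so the error originates in Step 2.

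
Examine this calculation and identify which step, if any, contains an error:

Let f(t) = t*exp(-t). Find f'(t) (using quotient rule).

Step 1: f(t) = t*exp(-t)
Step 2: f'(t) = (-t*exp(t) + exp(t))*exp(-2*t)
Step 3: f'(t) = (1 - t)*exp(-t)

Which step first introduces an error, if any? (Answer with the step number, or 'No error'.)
No error

All steps in this derivation are correct.
The final answer f'(t) = (1 - t)*exp(-t) is valid.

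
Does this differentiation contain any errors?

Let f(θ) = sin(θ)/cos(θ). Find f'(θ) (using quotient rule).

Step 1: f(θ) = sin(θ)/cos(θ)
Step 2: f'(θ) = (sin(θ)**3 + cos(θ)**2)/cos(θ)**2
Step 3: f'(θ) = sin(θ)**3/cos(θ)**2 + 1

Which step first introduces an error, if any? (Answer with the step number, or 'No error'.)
Step 2

Step 2 is incorrect due to a wrong exponent.
The step shows: (sin(θ)**3 + cos(θ)**2)/cos(θ)**2
The correct value should be: (sin(θ)**2 + cos(θ)**2)/cos(θ)**2

Explanation: The exponent 2 on sin(θ) was incorrectly written as 3: the term (sin(θ)**2 + cos(θ)**2)/cos(θ)**2 was incorrectly written as (sin(θ)**3 + cos(θ)**2)/cos(θ)**2
The later steps are derived from this incorrect expression, so the error originates in Step 2.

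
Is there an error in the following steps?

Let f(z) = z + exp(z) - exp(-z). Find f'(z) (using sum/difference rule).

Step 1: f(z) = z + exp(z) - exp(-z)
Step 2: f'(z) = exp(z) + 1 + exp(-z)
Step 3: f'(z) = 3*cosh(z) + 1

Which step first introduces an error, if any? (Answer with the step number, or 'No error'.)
Step 3

Step 3 is incorrect due to a wrong coefficient.
The step shows: 3*cosh(z) + 1
The correct value should be: 2*cosh(z) + 1

Explanation: The coefficient 2 was incorrectly written as 3: the term 2*cosh(z) was incorrectly written as 3*cosh(z)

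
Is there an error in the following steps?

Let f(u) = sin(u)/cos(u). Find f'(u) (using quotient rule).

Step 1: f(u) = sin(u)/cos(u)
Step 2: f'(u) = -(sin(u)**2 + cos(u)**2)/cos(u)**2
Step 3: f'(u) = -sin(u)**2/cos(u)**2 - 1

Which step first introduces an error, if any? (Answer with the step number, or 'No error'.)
Step 2

Step 2 is incorrect due to a sign flip.
The step shows: -(sin(u)**2 + cos(u)**2)/cos(u)**2
The correct value should be: (sin(u)**2 + cos(u)**2)/cos(u)**2

Explanation: The sign of the whole expression was flipped: the term (sin(u)**2 + cos(u)**2)/cos(u)**2 was incorrectly written as -(sin(u)**2 + cos(u)**2)/cos(u)**2
The later steps are derived from this incorrect expression, so the error originates in Step 2.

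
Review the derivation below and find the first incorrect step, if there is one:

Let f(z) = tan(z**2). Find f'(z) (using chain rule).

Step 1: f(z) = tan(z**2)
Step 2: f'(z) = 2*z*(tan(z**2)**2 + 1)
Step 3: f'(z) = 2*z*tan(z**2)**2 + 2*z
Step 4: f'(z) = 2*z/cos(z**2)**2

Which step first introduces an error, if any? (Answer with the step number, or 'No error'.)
No error

All steps in this derivation are correct.
The final answer f'(z) = 2*z/cos(z**2)**2 is valid.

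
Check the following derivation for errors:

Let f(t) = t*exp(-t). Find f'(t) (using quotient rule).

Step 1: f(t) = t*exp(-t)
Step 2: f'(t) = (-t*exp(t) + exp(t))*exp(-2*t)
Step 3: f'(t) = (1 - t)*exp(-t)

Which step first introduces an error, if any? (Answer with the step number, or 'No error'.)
No error

All steps in this derivation are correct.
The final answer f'(t) = (1 - t)*exp(-t) is valid.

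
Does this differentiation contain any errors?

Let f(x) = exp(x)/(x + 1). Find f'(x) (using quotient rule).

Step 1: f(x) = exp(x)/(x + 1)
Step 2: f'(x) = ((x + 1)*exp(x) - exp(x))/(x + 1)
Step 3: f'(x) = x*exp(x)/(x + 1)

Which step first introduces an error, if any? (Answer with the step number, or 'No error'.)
Step 2

Step 2 is incorrect due to a wrong exponent.
The step shows: ((x + 1)*exp(x) - exp(x))/(x + 1)
The correct value should be: ((x + 1)*exp(x) - exp(x))/(x + 1)**2

Explanation: The exponent -2 on x + 1 was incorrectly written as -1: the term ((x + 1)*exp(x) - exp(x))/(x + 1)**2 was incorrectly written as ((x + 1)*exp(x) - exp(x))/(x + 1)
The later steps are derived from this incorrect expression, so the error originates in Step 2.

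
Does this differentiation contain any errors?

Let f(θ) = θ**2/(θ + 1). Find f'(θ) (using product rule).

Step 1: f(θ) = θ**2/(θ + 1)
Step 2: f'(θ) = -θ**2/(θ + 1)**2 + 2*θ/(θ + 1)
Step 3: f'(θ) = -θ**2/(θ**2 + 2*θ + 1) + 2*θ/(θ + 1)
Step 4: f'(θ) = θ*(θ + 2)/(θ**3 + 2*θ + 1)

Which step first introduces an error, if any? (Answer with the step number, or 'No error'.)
Step 4

Step 4 is incorrect due to a wrong exponent.
The step shows: θ*(θ + 2)/(θ**3 + 2*θ + 1)
The correct value should be: θ*(θ + 2)/(θ**2 + 2*θ + 1)

Explanation: The exponent 2 on θ was incorrectly written as 3: the term θ*(θ + 2)/(θ**2 + 2*θ + 1) was incorrectly written as θ*(θ + 2)/(θ**3 + 2*θ + 1)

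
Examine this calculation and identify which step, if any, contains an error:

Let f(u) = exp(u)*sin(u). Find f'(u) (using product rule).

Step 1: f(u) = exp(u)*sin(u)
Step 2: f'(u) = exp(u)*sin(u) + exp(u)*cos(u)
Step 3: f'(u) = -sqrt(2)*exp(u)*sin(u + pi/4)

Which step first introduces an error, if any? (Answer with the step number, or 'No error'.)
Step 3

Step 3 is incorrect due to a sign flip.
The step shows: -sqrt(2)*exp(u)*sin(u + pi/4)
The correct value should be: sqrt(2)*exp(u)*sin(u + pi/4)

Explanation: The sign of the whole expression was flipped: the term sqrt(2)*exp(u)*sin(u + pi/4) was incorrectly written as -sqrt(2)*exp(u)*sin(u + pi/4)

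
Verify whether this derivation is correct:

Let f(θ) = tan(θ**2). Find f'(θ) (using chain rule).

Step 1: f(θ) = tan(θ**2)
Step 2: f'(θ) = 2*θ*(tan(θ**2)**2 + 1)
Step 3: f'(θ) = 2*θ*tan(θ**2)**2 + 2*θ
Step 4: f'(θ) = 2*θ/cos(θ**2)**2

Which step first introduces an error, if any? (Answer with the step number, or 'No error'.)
No error

All steps in this derivation are correct.
The final answer f'(θ) = 2*θ/cos(θ**2)**2 is valid.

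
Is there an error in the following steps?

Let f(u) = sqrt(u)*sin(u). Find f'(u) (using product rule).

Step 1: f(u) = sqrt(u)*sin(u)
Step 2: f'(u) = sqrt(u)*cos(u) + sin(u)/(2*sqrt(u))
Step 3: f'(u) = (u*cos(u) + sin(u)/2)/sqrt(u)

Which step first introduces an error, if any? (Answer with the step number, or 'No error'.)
No error

All steps in this derivation are correct.
The final answer f'(u) = (u*cos(u) + sin(u)/2)/sqrt(u) is valid.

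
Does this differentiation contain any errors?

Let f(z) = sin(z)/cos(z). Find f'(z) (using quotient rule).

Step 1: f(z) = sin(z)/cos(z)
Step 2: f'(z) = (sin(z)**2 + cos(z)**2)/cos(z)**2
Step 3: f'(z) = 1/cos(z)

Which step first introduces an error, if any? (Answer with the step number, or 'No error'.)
Step 3

Step 3 is incorrect due to a wrong exponent.
The step shows: 1/cos(z)
The correct value should be: cos(z)**(-2)

Explanation: The exponent -2 on cos(z) was incorrectly written as -1: the term cos(z)**(-2) was incorrectly written as 1/cos(z)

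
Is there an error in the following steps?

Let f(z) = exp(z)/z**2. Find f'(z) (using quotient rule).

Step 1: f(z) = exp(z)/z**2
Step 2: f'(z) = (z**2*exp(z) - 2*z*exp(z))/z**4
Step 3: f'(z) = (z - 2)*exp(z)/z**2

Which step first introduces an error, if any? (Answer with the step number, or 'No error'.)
Step 3

Step 3 is incorrect due to a wrong exponent.
The step shows: (z - 2)*exp(z)/z**2
The correct value should be: (z - 2)*exp(z)/z**3

Explanation: The exponent -3 on z was incorrectly written as -2: the term (z - 2)*exp(z)/z**3 was incorrectly written as (z - 2)*exp(z)/z**2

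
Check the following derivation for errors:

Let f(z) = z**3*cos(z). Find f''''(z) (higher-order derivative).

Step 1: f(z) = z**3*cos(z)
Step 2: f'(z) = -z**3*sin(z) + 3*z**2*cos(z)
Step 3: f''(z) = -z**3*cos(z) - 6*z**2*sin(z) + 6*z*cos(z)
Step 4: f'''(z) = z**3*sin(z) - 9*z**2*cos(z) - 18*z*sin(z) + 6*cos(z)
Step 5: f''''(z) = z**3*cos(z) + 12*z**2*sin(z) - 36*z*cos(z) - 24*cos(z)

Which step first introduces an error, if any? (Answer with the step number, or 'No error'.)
Step 5

Step 5 is incorrect due to a wrong trig function.
The step shows: z**3*cos(z) + 12*z**2*sin(z) - 36*z*cos(z) - 24*cos(z)
The correct value should be: z**3*cos(z) + 12*z**2*sin(z) - 36*z*cos(z) - 24*sin(z)

Explanation: sin(z) was incorrectly written as cos(z): the term -24*sin(z) was incorrectly written as -24*cos(z)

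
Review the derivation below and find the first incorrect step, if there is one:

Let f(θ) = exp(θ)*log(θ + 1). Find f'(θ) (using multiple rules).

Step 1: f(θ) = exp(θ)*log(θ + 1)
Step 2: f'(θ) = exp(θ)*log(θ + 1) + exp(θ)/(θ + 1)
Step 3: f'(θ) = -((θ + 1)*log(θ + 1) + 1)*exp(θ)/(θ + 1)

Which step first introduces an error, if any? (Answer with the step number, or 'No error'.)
Step 3

Step 3 is incorrect due to a sign flip.
The step shows: -((θ + 1)*log(θ + 1) + 1)*exp(θ)/(θ + 1)
The correct value should be: ((θ + 1)*log(θ + 1) + 1)*exp(θ)/(θ + 1)

Explanation: The sign of the whole expression was flipped: the term ((θ + 1)*log(θ + 1) + 1)*exp(θ)/(θ + 1) was incorrectly written as -((θ + 1)*log(θ + 1) + 1)*exp(θ)/(θ + 1)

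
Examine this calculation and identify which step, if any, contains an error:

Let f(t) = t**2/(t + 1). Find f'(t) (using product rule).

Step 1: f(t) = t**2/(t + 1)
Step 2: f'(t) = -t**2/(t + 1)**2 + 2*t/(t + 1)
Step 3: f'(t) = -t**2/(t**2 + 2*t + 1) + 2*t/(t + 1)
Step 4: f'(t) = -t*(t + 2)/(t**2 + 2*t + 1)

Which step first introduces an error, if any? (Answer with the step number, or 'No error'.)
Step 4

Step 4 is incorrect due to a sign flip.
The step shows: -t*(t + 2)/(t**2 + 2*t + 1)
The correct value should be: t*(t + 2)/(t**2 + 2*t + 1)

Explanation: The sign of the whole expression was flipped: the term t*(t + 2)/(t**2 + 2*t + 1) was incorrectly written as -t*(t + 2)/(t**2 + 2*t + 1)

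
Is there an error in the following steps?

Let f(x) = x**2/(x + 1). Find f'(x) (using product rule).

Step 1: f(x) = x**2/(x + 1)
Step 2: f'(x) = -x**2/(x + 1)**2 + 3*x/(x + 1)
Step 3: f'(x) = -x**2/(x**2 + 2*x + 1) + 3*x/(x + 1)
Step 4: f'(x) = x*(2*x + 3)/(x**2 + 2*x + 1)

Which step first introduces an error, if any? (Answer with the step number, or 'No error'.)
Step 2

Step 2 is incorrect due to a wrong coefficient.
The step shows: -x**2/(x + 1)**2 + 3*x/(x + 1)
The correct value should be: -x**2/(x + 1)**2 + 2*x/(x + 1)

Explanation: The coefficient 2 was incorrectly written as 3: the term 2*x/(x + 1) was incorrectly written as 3*x/(x + 1)
The later steps are derived from this incorrect expression, so the error originates in Step 2.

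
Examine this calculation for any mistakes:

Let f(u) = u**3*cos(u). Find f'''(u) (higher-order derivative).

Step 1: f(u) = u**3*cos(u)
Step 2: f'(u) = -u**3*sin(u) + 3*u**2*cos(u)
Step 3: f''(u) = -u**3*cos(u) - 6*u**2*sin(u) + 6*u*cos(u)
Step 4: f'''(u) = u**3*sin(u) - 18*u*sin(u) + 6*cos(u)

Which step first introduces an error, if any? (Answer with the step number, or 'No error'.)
Step 4

Step 4 is incorrect due to a dropped term.
The step shows: u**3*sin(u) - 18*u*sin(u) + 6*cos(u)
The correct value should be: u**3*sin(u) - 9*u**2*cos(u) - 18*u*sin(u) + 6*cos(u)

Explanation: A term was dropped: the term -9*u**2*cos(u) was incorrectly omitted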